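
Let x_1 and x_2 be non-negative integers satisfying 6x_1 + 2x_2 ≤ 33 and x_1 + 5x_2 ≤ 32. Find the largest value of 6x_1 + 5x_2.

44

(x_1,x_2)=(4,4) is feasible, giving 44.
(x_1,x_2)=(3,5) is feasible, giving 43.
(x_1,x_2)=(2,6) is feasible, giving 42.
Maximum is 44 at (x_1,x_2)=(4,4).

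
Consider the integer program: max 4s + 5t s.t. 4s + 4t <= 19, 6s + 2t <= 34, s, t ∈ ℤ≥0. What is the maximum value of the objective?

20

(s,t)=(0,4) is feasible, giving 20.
(s,t)=(1,3) is feasible, giving 19.
(s,t)=(0,3) is feasible, giving 15.
No feasible integer point exceeds 20.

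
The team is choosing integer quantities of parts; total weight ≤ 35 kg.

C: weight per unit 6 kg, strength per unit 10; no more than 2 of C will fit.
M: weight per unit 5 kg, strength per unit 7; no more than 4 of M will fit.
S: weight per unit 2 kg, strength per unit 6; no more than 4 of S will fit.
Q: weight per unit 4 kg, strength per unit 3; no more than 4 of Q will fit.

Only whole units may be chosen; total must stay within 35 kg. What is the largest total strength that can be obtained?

65

S has the best ratio (6/2); taking only S gives at most 4×6 = 24 (stopped by the supply cap of 4).
Mixing does better — 2×C, 3×M, and 4×S: weight 35 ≤ 35, strength 2·10 + 3·7 + 4·6 = 65.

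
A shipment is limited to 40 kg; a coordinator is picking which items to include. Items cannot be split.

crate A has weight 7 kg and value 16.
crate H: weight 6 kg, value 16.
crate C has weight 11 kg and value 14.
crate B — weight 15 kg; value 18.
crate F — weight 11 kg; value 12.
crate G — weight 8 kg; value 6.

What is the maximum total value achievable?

64

crate A + crate H + crate B + crate F: weight 7 + 6 + 15 + 11 = 39 ≤ 40, value 16 + 16 + 18 + 12 = 62.
crate A + crate H + crate C + crate B: weight 7 + 6 + 11 + 15 = 39 ≤ 40, value 16 + 16 + 14 + 18 = 64.
crate A + crate H + crate C + crate F: weight 7 + 6 + 11 + 11 = 35 ≤ 40, value 16 + 16 + 14 + 12 = 58.
Best is crate A, crate H, crate C, and crate B with total value 64.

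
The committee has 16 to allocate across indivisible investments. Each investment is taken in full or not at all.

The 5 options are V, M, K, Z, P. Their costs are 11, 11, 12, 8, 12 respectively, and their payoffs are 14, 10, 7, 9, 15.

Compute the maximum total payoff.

This is a 0-1 knapsack instance.
V: cost 11 ≤ 16, payoff 14.
P: cost 12 ≤ 16, payoff 15.
Best is P with total payoff 15.

15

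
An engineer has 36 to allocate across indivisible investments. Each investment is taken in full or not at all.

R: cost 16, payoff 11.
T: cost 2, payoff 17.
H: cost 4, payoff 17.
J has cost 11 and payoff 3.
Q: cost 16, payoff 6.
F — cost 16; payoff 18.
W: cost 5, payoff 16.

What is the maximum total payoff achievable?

68

T + H + F + W: cost 2 + 4 + 16 + 5 = 27 ≤ 36, payoff 17 + 17 + 18 + 16 = 68.
R + T + H + W: cost 16 + 2 + 4 + 5 = 27 ≤ 36, payoff 11 + 17 + 17 + 16 = 61.
Best is T, H, F, and W with total payoff 68.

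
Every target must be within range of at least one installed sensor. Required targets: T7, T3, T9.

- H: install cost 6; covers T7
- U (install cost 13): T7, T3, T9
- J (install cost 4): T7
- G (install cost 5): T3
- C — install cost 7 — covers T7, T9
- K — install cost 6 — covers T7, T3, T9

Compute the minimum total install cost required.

K alone covers T7, T3, T9 — every target.
Total install cost: 6.
No cover costs less than 6.

6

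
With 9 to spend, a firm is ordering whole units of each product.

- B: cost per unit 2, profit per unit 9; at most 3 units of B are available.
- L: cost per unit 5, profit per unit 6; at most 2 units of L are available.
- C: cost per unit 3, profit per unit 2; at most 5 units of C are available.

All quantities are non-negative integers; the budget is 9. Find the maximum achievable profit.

Take 3×B and 1×C: cost 9 ≤ 9, profit 3·9 + 1·2 = 29.
B has the best ratio (9/2) and is taken to its limit of 3; remaining capacity is filled optimally with the others.

29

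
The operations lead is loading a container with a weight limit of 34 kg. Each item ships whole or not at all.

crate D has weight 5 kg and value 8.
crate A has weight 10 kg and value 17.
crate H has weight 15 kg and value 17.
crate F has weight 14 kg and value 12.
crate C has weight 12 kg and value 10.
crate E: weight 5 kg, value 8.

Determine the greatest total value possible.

This is a 0-1 knapsack instance.
Allowing fractional choices, the relaxed optimum would be about 48.9, but items are indivisible.
crate D + crate A + crate F + crate E: weight 5 + 10 + 14 + 5 = 34 ≤ 34, value 8 + 17 + 12 + 8 = 45.
crate D + crate A + crate H: weight 5 + 10 + 15 = 30 ≤ 34, value 8 + 17 + 17 = 42.
crate D + crate A + crate C + crate E: weight 5 + 10 + 12 + 5 = 32 ≤ 34, value 8 + 17 + 10 + 8 = 43.
Best is crate D, crate A, crate F, and crate E with total value 45.

45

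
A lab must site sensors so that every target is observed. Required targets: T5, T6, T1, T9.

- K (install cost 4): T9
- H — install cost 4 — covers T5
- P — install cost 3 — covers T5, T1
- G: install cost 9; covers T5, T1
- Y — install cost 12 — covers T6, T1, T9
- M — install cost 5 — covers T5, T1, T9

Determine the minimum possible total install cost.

Choose P and Y: together they cover T5, T6, T1, T9 — every target.
Total install cost: 3 + 12 = 15.

15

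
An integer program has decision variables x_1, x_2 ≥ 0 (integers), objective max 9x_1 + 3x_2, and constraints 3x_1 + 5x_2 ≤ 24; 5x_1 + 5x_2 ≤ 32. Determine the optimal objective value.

(x_1,x_2)=(6,0) is feasible, giving 54.
(x_1,x_2)=(5,1) is feasible, giving 48.
(x_1,x_2)=(5,0) is feasible, giving 45.
The best lattice point is (6,0), giving 54.

54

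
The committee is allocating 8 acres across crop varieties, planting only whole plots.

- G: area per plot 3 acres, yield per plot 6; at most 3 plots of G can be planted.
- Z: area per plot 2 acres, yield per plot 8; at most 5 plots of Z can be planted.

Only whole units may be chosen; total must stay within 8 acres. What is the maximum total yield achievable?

This is a bounded integer knapsack.
4×Z: area 8 ≤ 8, yield 4·8 = 32.
3×Z: area 6 ≤ 8, yield 3·8 = 24.
Best is 32.

32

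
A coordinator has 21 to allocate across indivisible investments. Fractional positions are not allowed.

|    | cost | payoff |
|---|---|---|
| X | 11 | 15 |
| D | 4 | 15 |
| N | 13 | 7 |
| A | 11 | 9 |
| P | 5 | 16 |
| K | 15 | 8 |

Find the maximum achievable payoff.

46

This is an integer program with binary decision variables.
Allowing fractional choices, the relaxed optimum would be about 46.8, but investments are indivisible.
X + D + P: cost 11 + 4 + 5 = 20 ≤ 21, payoff 15 + 15 + 16 = 46.
D + A + P: cost 4 + 11 + 5 = 20 ≤ 21, payoff 15 + 9 + 16 = 40.
Best is X, D, and P with total payoff 46.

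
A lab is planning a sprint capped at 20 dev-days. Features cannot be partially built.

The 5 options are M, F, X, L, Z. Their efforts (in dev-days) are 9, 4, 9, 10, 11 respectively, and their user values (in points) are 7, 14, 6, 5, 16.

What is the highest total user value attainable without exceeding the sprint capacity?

Take F and Z: effort 4 + 11 = 15 ≤ 20, user value 14 + 16 = 30.
No other feasible combination does better.

30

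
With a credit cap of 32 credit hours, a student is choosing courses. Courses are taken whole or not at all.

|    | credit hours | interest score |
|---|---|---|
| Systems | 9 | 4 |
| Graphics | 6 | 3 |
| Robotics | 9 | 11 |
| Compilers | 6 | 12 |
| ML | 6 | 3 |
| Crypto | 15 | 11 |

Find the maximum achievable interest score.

Treat it as a binary knapsack problem.
Systems + Robotics + Compilers + ML: credit hours 9 + 9 + 6 + 6 = 30 ≤ 32, interest score 4 + 11 + 12 + 3 = 30.
Robotics + Compilers + Crypto: credit hours 9 + 6 + 15 = 30 ≤ 32, interest score 11 + 12 + 11 = 34.
Systems + Graphics + Robotics + Compilers: credit hours 9 + 6 + 9 + 6 = 30 ≤ 32, interest score 4 + 3 + 11 + 12 = 30.
Best is Robotics, Compilers, and Crypto with total interest score 34.

34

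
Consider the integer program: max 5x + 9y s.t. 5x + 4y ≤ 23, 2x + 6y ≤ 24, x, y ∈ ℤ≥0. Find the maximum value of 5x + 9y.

(x,y)=(2,3) is feasible, giving 37.
(x,y)=(0,4) is feasible, giving 36.
Maximum is 37 at (x,y)=(2,3).

37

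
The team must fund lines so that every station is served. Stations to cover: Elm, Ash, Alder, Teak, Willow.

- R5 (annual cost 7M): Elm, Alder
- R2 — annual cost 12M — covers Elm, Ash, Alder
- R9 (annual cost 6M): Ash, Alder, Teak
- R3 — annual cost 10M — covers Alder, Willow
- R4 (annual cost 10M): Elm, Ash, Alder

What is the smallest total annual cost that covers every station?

Choose R5, R9, and R3: together they cover Elm, Ash, Alder, Teak, Willow — every station.
Total annual cost: 7 + 6 + 10 = 23.
No cover costs less than 23.

23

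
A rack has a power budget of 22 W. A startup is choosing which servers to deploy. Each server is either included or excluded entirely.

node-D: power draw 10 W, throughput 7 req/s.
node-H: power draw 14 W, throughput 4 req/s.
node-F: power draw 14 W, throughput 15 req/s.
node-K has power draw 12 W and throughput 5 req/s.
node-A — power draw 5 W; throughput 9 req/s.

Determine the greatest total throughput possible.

Allowing fractional choices, the relaxed optimum would be about 26.1, but servers are indivisible.
node-F + node-A: power draw 14 + 5 = 19 ≤ 22, throughput 15 + 9 = 24.
node-D + node-A: power draw 10 + 5 = 15 ≤ 22, throughput 7 + 9 = 16.
node-F: power draw 14 ≤ 22, throughput 15.
Best is node-F and node-A with total throughput 24.

24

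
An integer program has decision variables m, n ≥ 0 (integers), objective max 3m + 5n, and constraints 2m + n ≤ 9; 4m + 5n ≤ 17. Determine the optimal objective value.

Relaxing integrality, the LP optimum is 17.00 at (m,n) = (0, 3.4), which is not an integer point.
(m,n)=(0,3): 2·0+1·3=3≤9, 4·0+5·3=15≤17, objective 15.
(m,n)=(1,2): 2·1+1·2=4≤9, 4·1+5·2=14≤17, objective 13.
(m,n)=(0,2): 2·0+1·2=2≤9, 4·0+5·2=10≤17, objective 10.
No feasible integer point exceeds 15.

15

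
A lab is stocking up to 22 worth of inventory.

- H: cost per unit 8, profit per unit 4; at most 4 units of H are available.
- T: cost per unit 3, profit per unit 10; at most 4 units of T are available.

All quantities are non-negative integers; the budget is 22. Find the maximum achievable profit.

This is a bounded integer knapsack.
T has the best ratio (10/3); taking only T gives at most 4×10 = 40 (stopped by the supply cap of 4).
Mixing does better — 1×H and 4×T: cost 20 ≤ 22, profit 1·4 + 4·10 = 44.

44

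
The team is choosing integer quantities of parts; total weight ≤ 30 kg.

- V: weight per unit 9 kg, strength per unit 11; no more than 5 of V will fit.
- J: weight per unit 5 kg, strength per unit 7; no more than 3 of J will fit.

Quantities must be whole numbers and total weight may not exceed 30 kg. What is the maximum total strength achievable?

36

This is a bounded integer knapsack.
J has the best ratio (7/5); taking only J gives at most 3×7 = 21 (stopped by the supply cap of 3).
Mixing does better — 2×V and 2×J: weight 28 ≤ 30, strength 2·11 + 2·7 = 36.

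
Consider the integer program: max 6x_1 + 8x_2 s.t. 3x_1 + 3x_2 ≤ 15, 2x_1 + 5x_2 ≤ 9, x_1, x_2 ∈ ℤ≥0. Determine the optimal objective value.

24

Relaxing integrality, the LP optimum is 27.00 at (x_1,x_2) = (4.5, 0), which is not an integer point.
(x_1,x_2)=(4,0): 3·4+3·0=12≤15, 2·4+5·0=8≤9, objective 24.
(x_1,x_2)=(3,0): 3·3+3·0=9≤15, 2·3+5·0=6≤9, objective 18.
No feasible integer point exceeds 24.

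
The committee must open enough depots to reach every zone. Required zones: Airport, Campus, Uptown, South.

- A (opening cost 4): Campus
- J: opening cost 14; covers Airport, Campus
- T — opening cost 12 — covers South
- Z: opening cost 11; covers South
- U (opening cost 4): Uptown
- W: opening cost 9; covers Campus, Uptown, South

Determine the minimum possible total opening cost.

23

Choose J and W: together they cover Airport, Campus, Uptown, South — every zone.
Total opening cost: 14 + 9 = 23.
No cover costs less than 23.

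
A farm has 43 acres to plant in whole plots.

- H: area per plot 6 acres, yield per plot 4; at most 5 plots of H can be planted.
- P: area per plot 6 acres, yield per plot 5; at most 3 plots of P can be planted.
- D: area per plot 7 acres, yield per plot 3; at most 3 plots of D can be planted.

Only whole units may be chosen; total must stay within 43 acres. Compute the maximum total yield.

31

Take 4×H and 3×P: area 42 ≤ 43, yield 4·4 + 3·5 = 31.
P has the best ratio (5/6) and is taken to its limit of 3; remaining capacity is filled optimally with the others.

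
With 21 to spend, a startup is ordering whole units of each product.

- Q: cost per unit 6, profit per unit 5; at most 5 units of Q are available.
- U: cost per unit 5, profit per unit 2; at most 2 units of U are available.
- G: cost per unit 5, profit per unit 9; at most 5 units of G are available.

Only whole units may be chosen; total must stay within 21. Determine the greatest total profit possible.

G has the best ratio (9/5); taking only G gives at most 4×9 = 36 (stopped by the cost limit).
Optimal: 4×G: cost 20 ≤ 21, profit 4·9 = 36.

36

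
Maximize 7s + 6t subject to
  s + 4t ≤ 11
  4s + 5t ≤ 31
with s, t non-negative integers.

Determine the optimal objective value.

The continuous relaxation peaks at (7.75, 0) with value 54.25; rounding to a feasible lattice point costs some objective.
(s,t)=(7,0): 1·7+4·0=7≤11, 4·7+5·0=28≤31, objective 49.
(s,t)=(6,1): 1·6+4·1=10≤11, 4·6+5·1=29≤31, objective 48.
(s,t)=(6,0): 1·6+4·0=6≤11, 4·6+5·0=24≤31, objective 42.
Maximum is 49 at (s,t)=(7,0).

49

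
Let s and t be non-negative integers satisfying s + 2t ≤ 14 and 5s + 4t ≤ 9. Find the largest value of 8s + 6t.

Relaxing integrality, the LP optimum is 14.40 at (s,t) = (1.8, 0), which is not an integer point.
(s,t)=(1,1): 1·1+2·1=3≤14, 5·1+4·1=9≤9, objective 14.
(s,t)=(0,2): 1·0+2·2=4≤14, 5·0+4·2=8≤9, objective 12.
(s,t)=(1,0): 1·1+2·0=1≤14, 5·1+4·0=5≤9, objective 8.
The best lattice point is (1,1), giving 14.

14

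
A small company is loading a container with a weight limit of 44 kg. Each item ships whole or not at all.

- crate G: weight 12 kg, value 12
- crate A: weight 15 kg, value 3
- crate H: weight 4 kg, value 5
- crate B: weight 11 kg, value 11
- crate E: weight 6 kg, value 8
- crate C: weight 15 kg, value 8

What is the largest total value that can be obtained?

crate G + crate B + crate E + crate C: weight 12 + 11 + 6 + 15 = 44 ≤ 44, value 12 + 11 + 8 + 8 = 39.
crate G + crate H + crate B + crate E: weight 12 + 4 + 11 + 6 = 33 ≤ 44, value 12 + 5 + 11 + 8 = 36.
Best is crate G, crate B, crate E, and crate C with total value 39.

39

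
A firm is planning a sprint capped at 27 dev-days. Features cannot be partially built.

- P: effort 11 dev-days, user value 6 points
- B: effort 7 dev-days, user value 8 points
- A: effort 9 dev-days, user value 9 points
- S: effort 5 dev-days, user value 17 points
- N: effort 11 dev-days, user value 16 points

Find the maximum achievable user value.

Allowing fractional choices, the relaxed optimum would be about 45.0, but features are indivisible.
A + S + N: effort 9 + 5 + 11 = 25 ≤ 27, user value 9 + 17 + 16 = 42.
B + S + N: effort 7 + 5 + 11 = 23 ≤ 27, user value 8 + 17 + 16 = 41.
P + S + N: effort 11 + 5 + 11 = 27 ≤ 27, user value 6 + 17 + 16 = 39.
Best is A, S, and N with total user value 42.

42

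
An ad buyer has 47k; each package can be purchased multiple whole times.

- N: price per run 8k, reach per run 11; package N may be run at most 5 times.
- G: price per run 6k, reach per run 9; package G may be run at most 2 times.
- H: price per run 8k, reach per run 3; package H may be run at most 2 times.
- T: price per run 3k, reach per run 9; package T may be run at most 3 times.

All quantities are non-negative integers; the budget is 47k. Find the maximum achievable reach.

80

3×N, 2×G, and 3×T: price 45 ≤ 47, reach 3·11 + 2·9 + 3·9 = 78.
4×N, 1×G, and 3×T: price 47 ≤ 47, reach 4·11 + 1·9 + 3·9 = 80.
Best is 80.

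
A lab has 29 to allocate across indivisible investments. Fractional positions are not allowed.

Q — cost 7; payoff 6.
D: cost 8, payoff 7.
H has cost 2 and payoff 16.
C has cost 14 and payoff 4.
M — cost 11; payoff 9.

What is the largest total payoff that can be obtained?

Allowing fractional choices, the relaxed optimum would be about 38.3, but investments are indivisible.
Q + H + M: cost 7 + 2 + 11 = 20 ≤ 29, payoff 6 + 16 + 9 = 31.
D + H + M: cost 8 + 2 + 11 = 21 ≤ 29, payoff 7 + 16 + 9 = 32.
Q + D + H + M: cost 7 + 8 + 2 + 11 = 28 ≤ 29, payoff 6 + 7 + 16 + 9 = 38.
Best is Q, D, H, and M with total payoff 38.

38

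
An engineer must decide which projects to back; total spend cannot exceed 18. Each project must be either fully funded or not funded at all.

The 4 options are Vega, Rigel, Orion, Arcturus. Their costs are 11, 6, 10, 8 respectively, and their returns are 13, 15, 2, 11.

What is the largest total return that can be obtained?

Vega + Rigel: cost 11 + 6 = 17 ≤ 18, return 13 + 15 = 28.
Rigel + Orion: cost 6 + 10 = 16 ≤ 18, return 15 + 2 = 17.
Rigel + Arcturus: cost 6 + 8 = 14 ≤ 18, return 15 + 11 = 26.
Best is Vega and Rigel with total return 28.

28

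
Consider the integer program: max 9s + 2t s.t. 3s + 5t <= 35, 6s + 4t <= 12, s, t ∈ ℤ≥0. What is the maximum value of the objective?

(s,t)=(2,0): 3·2+5·0=6≤35, 6·2+4·0=12≤12, objective 18.
(s,t)=(1,1): 3·1+5·1=8≤35, 6·1+4·1=10≤12, objective 11.
(s,t)=(1,0): 3·1+5·0=3≤35, 6·1+4·0=6≤12, objective 9.
No feasible integer point exceeds 18.

18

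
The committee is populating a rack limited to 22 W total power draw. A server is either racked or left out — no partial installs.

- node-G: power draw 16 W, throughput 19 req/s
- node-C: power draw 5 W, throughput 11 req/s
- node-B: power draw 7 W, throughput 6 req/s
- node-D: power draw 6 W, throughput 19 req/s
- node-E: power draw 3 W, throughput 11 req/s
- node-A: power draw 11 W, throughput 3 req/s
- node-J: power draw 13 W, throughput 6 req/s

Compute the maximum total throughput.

Allowing fractional choices, the relaxed optimum would be about 50.5, but servers are indivisible.
node-G + node-D: power draw 16 + 6 = 22 ≤ 22, throughput 19 + 19 = 38.
node-C + node-B + node-D + node-E: power draw 5 + 7 + 6 + 3 = 21 ≤ 22, throughput 11 + 6 + 19 + 11 = 47.
node-C + node-D + node-E: power draw 5 + 6 + 3 = 14 ≤ 22, throughput 11 + 19 + 11 = 41.
Best is node-C, node-B, node-D, and node-E with total throughput 47.

47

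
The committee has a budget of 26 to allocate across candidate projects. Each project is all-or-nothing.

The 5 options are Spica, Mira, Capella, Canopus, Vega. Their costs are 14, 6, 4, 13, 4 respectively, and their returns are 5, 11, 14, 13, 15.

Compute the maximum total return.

42

Allowing fractional choices, the relaxed optimum would be about 52.0, but projects are indivisible.
Mira + Capella + Vega: cost 6 + 4 + 4 = 14 ≤ 26, return 11 + 14 + 15 = 40.
Mira + Canopus + Vega: cost 6 + 13 + 4 = 23 ≤ 26, return 11 + 13 + 15 = 39.
Capella + Canopus + Vega: cost 4 + 13 + 4 = 21 ≤ 26, return 14 + 13 + 15 = 42.
Best is Capella, Canopus, and Vega with total return 42.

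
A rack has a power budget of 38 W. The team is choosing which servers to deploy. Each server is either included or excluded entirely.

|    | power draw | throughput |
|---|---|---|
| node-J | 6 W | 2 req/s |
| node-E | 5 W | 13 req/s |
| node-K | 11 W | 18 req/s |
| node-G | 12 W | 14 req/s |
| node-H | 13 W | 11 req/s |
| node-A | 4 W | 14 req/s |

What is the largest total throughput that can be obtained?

node-J + node-E + node-K + node-G + node-A: power draw 6 + 5 + 11 + 12 + 4 = 38 ≤ 38, throughput 2 + 13 + 18 + 14 + 14 = 61.
node-E + node-K + node-H + node-A: power draw 5 + 11 + 13 + 4 = 33 ≤ 38, throughput 13 + 18 + 11 + 14 = 56.
node-E + node-K + node-G + node-A: power draw 5 + 11 + 12 + 4 = 32 ≤ 38, throughput 13 + 18 + 14 + 14 = 59.
Best is node-J, node-E, node-K, node-G, and node-A with total throughput 61.

61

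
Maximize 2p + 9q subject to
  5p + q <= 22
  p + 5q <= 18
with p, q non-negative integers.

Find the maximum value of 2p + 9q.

Relaxing integrality, the LP optimum is 33.17 at (p,q) = (3.83, 2.83), which is not an integer point.
(p,q)=(3,3): 5·3+1·3=18≤22, 1·3+5·3=18≤18, objective 33.
(p,q)=(2,3): 5·2+1·3=13≤22, 1·2+5·3=17≤18, objective 31.
The best lattice point is (3,3), giving 33.

33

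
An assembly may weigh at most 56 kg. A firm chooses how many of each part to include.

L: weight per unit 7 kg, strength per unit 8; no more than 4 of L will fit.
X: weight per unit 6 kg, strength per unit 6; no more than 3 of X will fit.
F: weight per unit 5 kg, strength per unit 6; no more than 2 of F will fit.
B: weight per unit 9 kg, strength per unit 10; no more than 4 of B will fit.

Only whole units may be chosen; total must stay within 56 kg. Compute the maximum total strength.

64

F has the best ratio (6/5); taking only F gives at most 2×6 = 12 (stopped by the supply cap of 2).
Mixing does better — 4×L, 2×F, and 2×B: weight 56 ≤ 56, strength 4·8 + 2·6 + 2·10 = 64.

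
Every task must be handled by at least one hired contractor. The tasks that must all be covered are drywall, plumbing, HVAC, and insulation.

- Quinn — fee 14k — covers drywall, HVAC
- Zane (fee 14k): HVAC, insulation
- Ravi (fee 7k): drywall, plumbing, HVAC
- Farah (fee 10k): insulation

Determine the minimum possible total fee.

17

This is a weighted set-cover instance.
Choose Ravi and Farah: together they cover drywall, plumbing, HVAC, insulation — every task.
Total fee: 7 + 10 = 17.
No cover costs less than 17.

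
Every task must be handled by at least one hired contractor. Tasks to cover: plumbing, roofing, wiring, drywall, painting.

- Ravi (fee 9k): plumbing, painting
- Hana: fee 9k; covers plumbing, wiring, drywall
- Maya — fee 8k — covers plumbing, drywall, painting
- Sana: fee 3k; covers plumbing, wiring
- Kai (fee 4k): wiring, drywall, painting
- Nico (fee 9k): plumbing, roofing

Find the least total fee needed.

The greedy cost-per-new-task heuristic would pick Kai, Sana, and Nico for 16, but a cheaper cover exists.
Choose Kai and Nico: together they cover plumbing, roofing, wiring, drywall, painting — every task.
Total fee: 4 + 9 = 13.
No cover costs less than 13.

13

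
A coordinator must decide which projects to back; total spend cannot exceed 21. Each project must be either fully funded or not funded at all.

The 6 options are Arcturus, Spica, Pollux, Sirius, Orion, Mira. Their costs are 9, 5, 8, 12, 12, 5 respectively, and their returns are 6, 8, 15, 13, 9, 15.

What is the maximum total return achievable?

This is a 0-1 knapsack instance.
Take Spica, Pollux, and Mira: cost 5 + 8 + 5 = 18 ≤ 21, return 8 + 15 + 15 = 38.
No other feasible combination does better.

38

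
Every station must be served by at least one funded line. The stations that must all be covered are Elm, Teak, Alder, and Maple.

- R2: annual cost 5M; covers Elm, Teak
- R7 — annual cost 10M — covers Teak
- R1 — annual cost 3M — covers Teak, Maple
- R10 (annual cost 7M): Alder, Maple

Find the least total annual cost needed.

12

Choose R2 and R10: together they cover Elm, Teak, Alder, Maple — every station.
Total annual cost: 5 + 7 = 12.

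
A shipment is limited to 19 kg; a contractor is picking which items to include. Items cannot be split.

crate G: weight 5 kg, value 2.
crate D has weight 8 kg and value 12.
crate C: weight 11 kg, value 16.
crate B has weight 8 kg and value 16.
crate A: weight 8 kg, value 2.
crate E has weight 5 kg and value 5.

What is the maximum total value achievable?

32

This is a 0-1 knapsack instance.
crate D + crate B: weight 8 + 8 = 16 ≤ 19, value 12 + 16 = 28.
crate C + crate B: weight 11 + 8 = 19 ≤ 19, value 16 + 16 = 32.
crate D + crate C: weight 8 + 11 = 19 ≤ 19, value 12 + 16 = 28.
Best is crate C and crate B with total value 32.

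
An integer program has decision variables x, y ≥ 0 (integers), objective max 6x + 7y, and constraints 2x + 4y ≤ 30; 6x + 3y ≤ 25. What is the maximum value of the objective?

Relaxing integrality, the LP optimum is 53.89 at (x,y) = (0.556, 7.22), which is not an integer point.
(x,y)=(0,7): 2·0+4·7=28≤30, 6·0+3·7=21≤25, objective 49.
(x,y)=(1,6): 2·1+4·6=26≤30, 6·1+3·6=24≤25, objective 48.
Maximum is 49 at (x,y)=(0,7).

49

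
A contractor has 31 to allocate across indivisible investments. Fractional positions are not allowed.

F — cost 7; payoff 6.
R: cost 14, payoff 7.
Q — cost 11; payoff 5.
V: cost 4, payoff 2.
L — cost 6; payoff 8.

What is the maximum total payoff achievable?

23

Take F, R, V, and L: cost 7 + 14 + 4 + 6 = 31 ≤ 31, payoff 6 + 7 + 2 + 8 = 23.
No other feasible combination does better.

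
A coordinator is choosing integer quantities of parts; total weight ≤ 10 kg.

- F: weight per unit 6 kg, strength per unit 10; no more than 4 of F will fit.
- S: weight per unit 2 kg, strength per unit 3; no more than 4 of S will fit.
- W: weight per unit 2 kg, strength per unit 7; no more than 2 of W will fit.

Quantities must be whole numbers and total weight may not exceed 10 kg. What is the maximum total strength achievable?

24

This is a bounded integer knapsack.
W has the best ratio (7/2); taking only W gives at most 2×7 = 14 (stopped by the supply cap of 2).
Mixing does better — 1×F and 2×W: weight 10 ≤ 10, strength 1·10 + 2·7 = 24.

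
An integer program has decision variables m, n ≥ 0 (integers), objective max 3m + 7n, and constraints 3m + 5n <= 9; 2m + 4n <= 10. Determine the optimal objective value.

The continuous relaxation peaks at (0, 1.8) with value 12.60; rounding to a feasible lattice point costs some objective.
(m,n)=(1,1): 3·1+5·1=8≤9, 2·1+4·1=6≤10, objective 10.
(m,n)=(0,1): 3·0+5·1=5≤9, 2·0+4·1=4≤10, objective 7.
(m,n)=(2,0): 3·2+5·0=6≤9, 2·2+4·0=4≤10, objective 6.
The best lattice point is (1,1), giving 10.

10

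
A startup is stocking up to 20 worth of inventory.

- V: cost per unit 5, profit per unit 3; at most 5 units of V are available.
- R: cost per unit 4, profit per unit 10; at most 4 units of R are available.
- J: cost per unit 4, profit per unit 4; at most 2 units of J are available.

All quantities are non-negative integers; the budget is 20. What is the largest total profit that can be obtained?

44

R has the best ratio (10/4); taking only R gives at most 4×10 = 40 (stopped by the supply cap of 4).
Mixing does better — 4×R and 1×J: cost 20 ≤ 20, profit 4·10 + 1·4 = 44.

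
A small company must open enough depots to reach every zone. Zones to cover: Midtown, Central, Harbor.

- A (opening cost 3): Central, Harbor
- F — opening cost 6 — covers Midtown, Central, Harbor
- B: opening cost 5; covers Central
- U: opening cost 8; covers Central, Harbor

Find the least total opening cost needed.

The greedy cost-per-new-zone heuristic would pick A and F for 9, but a cheaper cover exists.
F alone covers Midtown, Central, Harbor — every zone.
Total opening cost: 6.
No cover costs less than 6.

6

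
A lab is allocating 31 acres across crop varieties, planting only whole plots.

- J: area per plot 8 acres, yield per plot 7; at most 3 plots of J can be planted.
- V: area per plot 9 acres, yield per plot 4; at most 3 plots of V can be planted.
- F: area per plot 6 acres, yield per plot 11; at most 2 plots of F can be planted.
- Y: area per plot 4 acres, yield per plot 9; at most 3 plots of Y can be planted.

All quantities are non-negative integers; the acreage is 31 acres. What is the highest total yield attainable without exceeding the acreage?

49

This is a bounded integer knapsack.
2×F and 3×Y: area 24 ≤ 31, yield 2·11 + 3·9 = 49.
1×J, 2×F, and 2×Y: area 28 ≤ 31, yield 1·7 + 2·11 + 2·9 = 47.
Best is 49.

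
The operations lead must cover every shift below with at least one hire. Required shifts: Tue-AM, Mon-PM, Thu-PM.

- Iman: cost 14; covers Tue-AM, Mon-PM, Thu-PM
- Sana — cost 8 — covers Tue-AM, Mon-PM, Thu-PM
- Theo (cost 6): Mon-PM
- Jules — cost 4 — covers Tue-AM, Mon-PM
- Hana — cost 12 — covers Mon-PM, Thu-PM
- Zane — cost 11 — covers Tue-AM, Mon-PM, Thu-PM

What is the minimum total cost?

8

This is a weighted set-cover instance.
The greedy cost-per-new-shift heuristic would pick Jules and Sana for 12, but a cheaper cover exists.
Sana alone covers Tue-AM, Mon-PM, Thu-PM — every shift.
Total cost: 8.
No cover costs less than 8.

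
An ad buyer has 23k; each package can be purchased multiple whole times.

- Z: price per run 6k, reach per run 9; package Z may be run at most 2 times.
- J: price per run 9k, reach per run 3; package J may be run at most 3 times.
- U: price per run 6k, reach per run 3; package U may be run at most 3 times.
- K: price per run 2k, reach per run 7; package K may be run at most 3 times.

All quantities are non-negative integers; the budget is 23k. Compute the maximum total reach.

39

This is a bounded integer knapsack.
Take 2×Z and 3×K: price 18 ≤ 23, reach 2·9 + 3·7 = 39.
K has the best ratio (7/2) and is taken to its limit of 3; remaining capacity is filled optimally with the others.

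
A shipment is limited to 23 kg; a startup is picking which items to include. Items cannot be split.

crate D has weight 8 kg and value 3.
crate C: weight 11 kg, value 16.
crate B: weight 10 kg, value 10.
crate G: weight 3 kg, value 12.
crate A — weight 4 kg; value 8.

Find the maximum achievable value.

Allowing fractional choices, the relaxed optimum would be about 41.0, but items are indivisible.
crate D + crate C + crate G: weight 8 + 11 + 3 = 22 ≤ 23, value 3 + 16 + 12 = 31.
crate C + crate G + crate A: weight 11 + 3 + 4 = 18 ≤ 23, value 16 + 12 + 8 = 36.
Best is crate C, crate G, and crate A with total value 36.

36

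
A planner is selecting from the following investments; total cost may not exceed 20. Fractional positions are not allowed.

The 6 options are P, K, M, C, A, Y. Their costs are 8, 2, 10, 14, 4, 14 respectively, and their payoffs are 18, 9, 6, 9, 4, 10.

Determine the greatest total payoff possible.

Treat it as a binary knapsack problem.
P + K + A: cost 8 + 2 + 4 = 14 ≤ 20, payoff 18 + 9 + 4 = 31.
P + K + M: cost 8 + 2 + 10 = 20 ≤ 20, payoff 18 + 9 + 6 = 33.
Best is P, K, and M with total payoff 33.

33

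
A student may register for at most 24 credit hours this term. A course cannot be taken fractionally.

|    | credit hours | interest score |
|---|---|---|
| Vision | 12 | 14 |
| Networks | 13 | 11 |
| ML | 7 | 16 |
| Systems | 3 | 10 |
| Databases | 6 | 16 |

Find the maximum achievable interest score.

42

Treat it as a binary knapsack problem.
Take ML, Systems, and Databases: credit hours 7 + 3 + 6 = 16 ≤ 24, interest score 16 + 10 + 16 = 42.
No other feasible combination does better.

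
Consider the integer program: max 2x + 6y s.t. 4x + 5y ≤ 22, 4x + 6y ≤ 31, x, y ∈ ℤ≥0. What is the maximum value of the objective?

(x,y)=(0,4): 4·0+5·4=20≤22, 4·0+6·4=24≤31, objective 24.
(x,y)=(1,3): 4·1+5·3=19≤22, 4·1+6·3=22≤31, objective 20.
(x,y)=(0,3): 4·0+5·3=15≤22, 4·0+6·3=18≤31, objective 18.
Maximum is 24 at (x,y)=(0,4).

24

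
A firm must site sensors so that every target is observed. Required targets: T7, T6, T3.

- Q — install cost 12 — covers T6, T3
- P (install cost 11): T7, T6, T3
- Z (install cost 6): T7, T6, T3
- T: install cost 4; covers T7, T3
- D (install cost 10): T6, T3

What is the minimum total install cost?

Z alone covers T7, T6, T3 — every target.
Total install cost: 6.

6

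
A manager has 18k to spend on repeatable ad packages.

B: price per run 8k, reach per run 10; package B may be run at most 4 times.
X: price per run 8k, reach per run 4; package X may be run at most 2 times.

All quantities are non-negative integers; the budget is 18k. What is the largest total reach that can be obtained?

B has the best ratio (10/8); taking only B gives at most 2×10 = 20 (stopped by the price limit).
Optimal: 2×B: price 16 ≤ 18, reach 2·10 = 20.

20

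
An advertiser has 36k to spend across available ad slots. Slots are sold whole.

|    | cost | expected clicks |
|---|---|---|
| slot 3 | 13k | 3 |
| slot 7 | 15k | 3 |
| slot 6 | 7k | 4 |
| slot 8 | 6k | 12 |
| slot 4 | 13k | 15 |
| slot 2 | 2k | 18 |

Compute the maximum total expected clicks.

Take slot 6, slot 8, slot 4, and slot 2: cost 7 + 6 + 13 + 2 = 28 ≤ 36, expected clicks 4 + 12 + 15 + 18 = 49.
No other feasible combination does better.

49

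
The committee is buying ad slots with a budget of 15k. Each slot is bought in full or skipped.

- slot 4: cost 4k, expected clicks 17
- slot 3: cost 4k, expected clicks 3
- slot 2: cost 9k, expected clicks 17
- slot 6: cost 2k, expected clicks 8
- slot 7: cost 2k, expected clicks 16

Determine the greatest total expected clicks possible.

slot 4 + slot 2 + slot 6: cost 4 + 9 + 2 = 15 ≤ 15, expected clicks 17 + 17 + 8 = 42.
slot 4 + slot 3 + slot 6 + slot 7: cost 4 + 4 + 2 + 2 = 12 ≤ 15, expected clicks 17 + 3 + 8 + 16 = 44.
slot 4 + slot 2 + slot 7: cost 4 + 9 + 2 = 15 ≤ 15, expected clicks 17 + 17 + 16 = 50.
Best is slot 4, slot 2, and slot 7 with total expected clicks 50.

50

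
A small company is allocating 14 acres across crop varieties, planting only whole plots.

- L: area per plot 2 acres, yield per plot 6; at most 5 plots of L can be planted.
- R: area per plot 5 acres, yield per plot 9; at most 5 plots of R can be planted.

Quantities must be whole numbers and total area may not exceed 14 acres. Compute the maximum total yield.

This is a bounded integer knapsack.
Take 4×L and 1×R: area 13 ≤ 14, yield 4·6 + 1·9 = 33.
No other integer combination yields more.

33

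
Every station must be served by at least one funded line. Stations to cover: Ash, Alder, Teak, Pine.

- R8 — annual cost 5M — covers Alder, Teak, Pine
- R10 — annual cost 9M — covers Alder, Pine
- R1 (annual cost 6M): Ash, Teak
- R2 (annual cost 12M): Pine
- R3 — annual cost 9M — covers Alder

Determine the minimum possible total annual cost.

11

Choose R8 and R1: together they cover Ash, Alder, Teak, Pine — every station.
Total annual cost: 5 + 6 = 11.
No cover costs less than 11.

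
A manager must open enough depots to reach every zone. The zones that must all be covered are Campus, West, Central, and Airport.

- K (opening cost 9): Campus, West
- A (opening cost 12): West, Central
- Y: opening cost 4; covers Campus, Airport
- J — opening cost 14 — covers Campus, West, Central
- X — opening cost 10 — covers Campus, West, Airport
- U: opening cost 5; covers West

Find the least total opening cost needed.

16

This is an integer covering problem.
Choose A and Y: together they cover Campus, West, Central, Airport — every zone.
Total opening cost: 12 + 4 = 16.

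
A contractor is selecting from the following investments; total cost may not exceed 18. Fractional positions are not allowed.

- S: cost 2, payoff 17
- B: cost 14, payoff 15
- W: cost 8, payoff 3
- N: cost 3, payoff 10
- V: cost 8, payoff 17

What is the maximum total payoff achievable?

44

S + N + V: cost 2 + 3 + 8 = 13 ≤ 18, payoff 17 + 10 + 17 = 44.
S + W + V: cost 2 + 8 + 8 = 18 ≤ 18, payoff 17 + 3 + 17 = 37.
Best is S, N, and V with total payoff 44.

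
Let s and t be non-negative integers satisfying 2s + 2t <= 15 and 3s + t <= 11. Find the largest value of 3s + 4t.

The continuous relaxation peaks at (0, 7.5) with value 30.00; rounding to a feasible lattice point costs some objective.
(s,t)=(0,7): 2·0+2·7=14≤15, 3·0+1·7=7≤11, objective 28.
(s,t)=(1,6): 2·1+2·6=14≤15, 3·1+1·6=9≤11, objective 27.
(s,t)=(0,6): 2·0+2·6=12≤15, 3·0+1·6=6≤11, objective 24.
The best lattice point is (0,7), giving 28.

28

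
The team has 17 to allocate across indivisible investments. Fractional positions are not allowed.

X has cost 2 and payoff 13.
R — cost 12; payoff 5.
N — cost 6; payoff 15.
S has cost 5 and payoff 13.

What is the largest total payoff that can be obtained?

Allowing fractional choices, the relaxed optimum would be about 42.7, but investments are indivisible.
X + N: cost 2 + 6 = 8 ≤ 17, payoff 13 + 15 = 28.
X + N + S: cost 2 + 6 + 5 = 13 ≤ 17, payoff 13 + 15 + 13 = 41.
Best is X, N, and S with total payoff 41.

41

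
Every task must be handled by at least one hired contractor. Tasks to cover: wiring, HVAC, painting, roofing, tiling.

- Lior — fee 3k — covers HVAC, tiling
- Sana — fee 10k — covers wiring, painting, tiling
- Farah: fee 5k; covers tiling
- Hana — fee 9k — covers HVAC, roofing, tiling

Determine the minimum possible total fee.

The greedy cost-per-new-task heuristic would pick Lior, Sana, and Hana for 22, but a cheaper cover exists.
Choose Sana and Hana: together they cover wiring, HVAC, painting, roofing, tiling — every task.
Total fee: 10 + 9 = 19.
No cover costs less than 19.

19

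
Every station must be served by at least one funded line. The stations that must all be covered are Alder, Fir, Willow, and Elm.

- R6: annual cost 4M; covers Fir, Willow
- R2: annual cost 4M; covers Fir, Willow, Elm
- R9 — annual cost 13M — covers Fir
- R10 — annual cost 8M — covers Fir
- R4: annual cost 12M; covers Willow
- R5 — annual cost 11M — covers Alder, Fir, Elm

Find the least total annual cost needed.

Choose R6 and R5: together they cover Alder, Fir, Willow, Elm — every station.
Total annual cost: 4 + 11 = 15.

15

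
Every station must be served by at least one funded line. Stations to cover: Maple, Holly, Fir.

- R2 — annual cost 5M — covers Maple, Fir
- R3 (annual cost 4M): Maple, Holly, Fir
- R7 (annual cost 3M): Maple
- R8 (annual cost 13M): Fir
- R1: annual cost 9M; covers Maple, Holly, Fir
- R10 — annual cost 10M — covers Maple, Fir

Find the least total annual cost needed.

4

R3 alone covers Maple, Holly, Fir — every station.
Total annual cost: 4.
No cover costs less than 4.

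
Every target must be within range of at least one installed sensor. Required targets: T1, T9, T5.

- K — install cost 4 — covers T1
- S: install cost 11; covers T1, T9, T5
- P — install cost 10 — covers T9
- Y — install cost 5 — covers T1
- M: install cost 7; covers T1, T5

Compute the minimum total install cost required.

11

The greedy cost-per-new-target heuristic would pick M and P for 17, but a cheaper cover exists.
S alone covers T1, T9, T5 — every target.
Total install cost: 11.
No cover costs less than 11.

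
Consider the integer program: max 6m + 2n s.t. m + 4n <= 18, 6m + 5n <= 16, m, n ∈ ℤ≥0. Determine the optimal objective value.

(m,n)=(2,0): 1·2+4·0=2≤18, 6·2+5·0=12≤16, objective 12.
(m,n)=(1,1): 1·1+4·1=5≤18, 6·1+5·1=11≤16, objective 8.
(m,n)=(1,0): 1·1+4·0=1≤18, 6·1+5·0=6≤16, objective 6.
The best lattice point is (2,0), giving 12.

12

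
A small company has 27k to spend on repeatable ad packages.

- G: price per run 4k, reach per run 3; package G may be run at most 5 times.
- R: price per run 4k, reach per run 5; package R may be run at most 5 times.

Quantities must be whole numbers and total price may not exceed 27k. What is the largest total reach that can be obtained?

This is a bounded integer knapsack.
2×G and 4×R: price 24 ≤ 27, reach 2·3 + 4·5 = 26.
1×G and 5×R: price 24 ≤ 27, reach 1·3 + 5·5 = 28.
Best is 28.

28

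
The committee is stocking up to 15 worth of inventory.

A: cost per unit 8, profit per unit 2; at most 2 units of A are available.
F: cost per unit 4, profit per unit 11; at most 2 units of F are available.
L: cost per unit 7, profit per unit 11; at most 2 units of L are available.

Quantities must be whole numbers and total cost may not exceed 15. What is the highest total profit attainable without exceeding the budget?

F has the best ratio (11/4); taking only F gives at most 2×11 = 22 (stopped by the supply cap of 2).
Mixing does better — 2×F and 1×L: cost 15 ≤ 15, profit 2·11 + 1·11 = 33.

33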